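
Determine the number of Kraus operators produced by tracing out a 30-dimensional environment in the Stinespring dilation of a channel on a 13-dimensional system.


Tracing out the environment in an orthonormal basis {|i>_E} gives Kraus operators K_i = <i|_E U |0>_E.
Number of Kraus operators = dim(H_env) = d_env
= 30

30


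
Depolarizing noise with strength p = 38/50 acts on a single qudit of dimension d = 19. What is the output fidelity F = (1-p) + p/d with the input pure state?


F = (1-p) + p/d
= (1 - 0.7600) + 0.7600/19
= 0.2400 + 0.0400
= 0.2800

0.2800


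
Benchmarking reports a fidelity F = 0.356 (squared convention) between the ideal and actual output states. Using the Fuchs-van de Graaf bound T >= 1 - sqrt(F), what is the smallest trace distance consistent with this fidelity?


Fuchs-van de Graaf (squared-fidelity convention): 1 - sqrt(F) <= T <= sqrt(1 - F).
Lower bound: T >= 1 - sqrt(F)
sqrt(F) = sqrt(0.356) = 0.5967
T >= 1 - 0.5967
T >= 0.4033

0.4033


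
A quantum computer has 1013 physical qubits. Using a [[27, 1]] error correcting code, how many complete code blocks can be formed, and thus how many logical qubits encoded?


Each code block uses 27 physical qubits for 1 logical qubit(s).
Number of complete blocks = floor(1013 / 27) = 37
Logical qubits = 37 * 1
= 37

37


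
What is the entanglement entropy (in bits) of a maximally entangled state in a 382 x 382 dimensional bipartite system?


For a maximally entangled state in d x d:
S = log2(d) = log2(382)
= 8.5774

8.5774


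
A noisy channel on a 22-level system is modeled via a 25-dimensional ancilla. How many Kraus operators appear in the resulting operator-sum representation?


Tracing out the environment in an orthonormal basis {|i>_E} gives Kraus operators K_i = <i|_E U |0>_E.
Number of Kraus operators = dim(H_env) = d_env
= 25

25


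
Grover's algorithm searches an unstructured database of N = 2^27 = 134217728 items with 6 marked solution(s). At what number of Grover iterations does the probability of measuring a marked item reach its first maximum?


After j Grover iterations the success probability is P(j) = sin^2((2j+1)*theta), where sin(theta) = sqrt(k/N).
N = 2^27 = 134217728, k = 6
sin(theta) = sqrt(k/N) = 0.0002114319833
theta = arcsin(sqrt(k/N)) = 0.0002114319849 rad
P(j) reaches its first maximum when (2j+1)*theta is as close as possible to pi/2, i.e. j = round(pi/(4*theta) - 1/2).
pi/(4*theta) - 1/2 = 3714.1611
(For comparison, the common estimate pi/4 * sqrt(N/k) = 3714.6611; the exact maximiser is used here.)
Optimal iterations = 3714

3714


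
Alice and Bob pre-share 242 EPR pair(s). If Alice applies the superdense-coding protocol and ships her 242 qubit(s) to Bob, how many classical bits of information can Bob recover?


Superdense coding allows 2 classical bits per shared entangled pair.
242 pair(s) -> 2 * 242 = 484 classical bits

484


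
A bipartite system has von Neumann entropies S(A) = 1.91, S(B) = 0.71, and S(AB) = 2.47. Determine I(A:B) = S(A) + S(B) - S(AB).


I(A:B) = S(A) + S(B) - S(AB)
= 1.91 + 0.71 - 2.47
= 0.1500

0.1500


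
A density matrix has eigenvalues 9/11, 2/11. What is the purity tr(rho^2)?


tr(rho^2) = sum of eigenvalues squared
= (9/11)^2 + (2/11)^2
= (81 + 4) / 121
= 85/121
= 0.7025

0.7025


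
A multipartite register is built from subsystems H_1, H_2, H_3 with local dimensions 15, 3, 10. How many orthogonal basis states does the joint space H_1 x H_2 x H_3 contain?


dim(H_1 x H_2 x H_3) = 15 * 3 * 10
= 45 * 10
= 450

450


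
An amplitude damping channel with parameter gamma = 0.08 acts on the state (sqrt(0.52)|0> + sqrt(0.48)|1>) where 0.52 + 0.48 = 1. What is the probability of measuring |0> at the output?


For amplitude damping with parameter gamma on state sqrt(a)|0> + sqrt(b)|1>:
alpha^2 = 0.52, beta^2 = 0.48
P(|0>) = alpha^2 + gamma * beta^2
= 0.52 + 0.08 * 0.48
= 0.52 + 0.0384
= 0.5584

0.5584


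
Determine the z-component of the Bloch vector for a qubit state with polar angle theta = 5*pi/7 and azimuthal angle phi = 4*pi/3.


theta = 2.2440, phi = 4.1888
r_z = cos(theta) = -0.6235

-0.6235


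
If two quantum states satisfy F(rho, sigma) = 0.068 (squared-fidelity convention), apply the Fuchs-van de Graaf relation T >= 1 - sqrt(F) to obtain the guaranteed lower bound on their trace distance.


Fuchs-van de Graaf (squared-fidelity convention): 1 - sqrt(F) <= T <= sqrt(1 - F).
Lower bound: T >= 1 - sqrt(F)
sqrt(F) = sqrt(0.068) = 0.2608
T >= 1 - 0.2608
T >= 0.7392

0.7392


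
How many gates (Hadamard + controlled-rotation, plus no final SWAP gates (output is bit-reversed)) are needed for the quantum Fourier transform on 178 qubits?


Hadamard gates: 178
Controlled rotations: n*(n-1)/2 = 178*177/2 = 15753
SWAP gates: 0 (omitted)
Total = 178 + 15753
= 15931

15931


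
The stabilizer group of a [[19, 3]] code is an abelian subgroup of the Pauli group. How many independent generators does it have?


For an [[n,k]] stabilizer code:
Number of stabilizer generators = n - k
= 19 - 3
= 16

16


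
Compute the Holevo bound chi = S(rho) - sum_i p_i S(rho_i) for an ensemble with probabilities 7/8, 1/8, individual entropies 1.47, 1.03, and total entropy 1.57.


chi = S(rho) - sum_i p_i * S(rho_i)
Weighted entropy = 7/8 * 1.47 + 1/8 * 1.03
= 1.4150
chi = 1.57 - 1.4150
= 0.1550

0.1550


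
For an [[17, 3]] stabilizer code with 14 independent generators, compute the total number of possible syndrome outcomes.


Each stabilizer generator gives a binary (+1 or -1) measurement outcome.
With 14 independent generators:
Total syndromes = 2^14
= 16384

16384


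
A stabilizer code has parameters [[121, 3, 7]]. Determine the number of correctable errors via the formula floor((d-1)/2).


Code parameters: [[121, 3, 7]], distance d = 7.
Number of correctable errors = floor((d-1)/2)
= floor((7 - 1)/2)
= floor(6/2)
= 3

3


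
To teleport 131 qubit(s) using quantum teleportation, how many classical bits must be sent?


Quantum teleportation requires 2 classical bits per qubit teleported.
131 qubit(s) -> 2 * 131 = 262 classical bits

262


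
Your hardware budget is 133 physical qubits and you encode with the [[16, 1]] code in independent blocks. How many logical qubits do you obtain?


Each code block uses 16 physical qubits for 1 logical qubit(s).
Number of complete blocks = floor(133 / 16) = 8
Logical qubits = 8 * 1
= 8

8


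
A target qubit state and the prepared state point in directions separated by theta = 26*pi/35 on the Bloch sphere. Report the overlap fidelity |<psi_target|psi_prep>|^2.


For states separated by angle theta on Bloch sphere:
F = cos^2(theta/2)
theta = 26*pi/35 = 2.3338
theta/2 = 1.1669
cos(theta/2) = 0.3930
F = 0.1545

0.1545


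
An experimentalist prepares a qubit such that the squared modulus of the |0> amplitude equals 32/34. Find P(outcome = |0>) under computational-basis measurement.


|alpha|^2 = 32/34 = 0.9412
|beta|^2 = 1 - 32/34 = 2/34 = 0.0588
P(|0>) = |alpha|^2 = 0.9412

0.9412


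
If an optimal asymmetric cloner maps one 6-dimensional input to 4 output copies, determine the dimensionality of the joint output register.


Output space = H^(tensor 4) where dim(H) = 6
dim = 6^4
= 36 (after 2 factors)
= 216 (after 3 factors)
= 1296 (after 4 factors)
= 1296

1296


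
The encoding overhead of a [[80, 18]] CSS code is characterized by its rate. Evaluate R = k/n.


Code rate R = k/n
= 18/80
= 0.2250

0.2250


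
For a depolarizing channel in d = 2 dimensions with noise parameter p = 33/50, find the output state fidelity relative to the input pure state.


F = (1-p) + p/d
= (1 - 0.6600) + 0.6600/2
= 0.3400 + 0.3300
= 0.6700

0.6700


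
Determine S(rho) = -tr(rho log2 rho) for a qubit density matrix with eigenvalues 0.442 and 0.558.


S = -p*log2(p) - (1-p)*log2(1-p)
p = 0.4420, 1-p = 0.5580
= -0.4420 * log2(0.4420) - 0.5580 * log2(0.5580)
= -(-0.5206) - (-0.4696)
= 0.9903

0.9903


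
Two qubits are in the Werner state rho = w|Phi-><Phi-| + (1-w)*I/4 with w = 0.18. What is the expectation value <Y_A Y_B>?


|Phi-> = (|00> - |11>)/sqrt(2)
For the pure Bell state, <Y_A Y_B> = +1 (Bell-state Pauli correlator).
The maximally-mixed part I/4 has tr(I/4 * P tensor P) = 0 for any traceless Pauli P.
So <Y_A Y_B>_rho = w * (+1) + (1 - w) * 0
= 0.18 * (+1)
= 0.1800

0.1800


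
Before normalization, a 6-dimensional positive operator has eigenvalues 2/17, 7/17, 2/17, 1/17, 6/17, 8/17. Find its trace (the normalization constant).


tr(M) = sum of eigenvalues
= 2/17 + 7/17 + 2/17 + 1/17 + 6/17 + 8/17
= 26/17
= 1.5294

1.5294


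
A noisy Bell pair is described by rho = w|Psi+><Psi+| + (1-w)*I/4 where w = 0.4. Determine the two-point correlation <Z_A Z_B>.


|Psi+> = (|01> + |10>)/sqrt(2)
For the pure Bell state, <Z_A Z_B> = -1 (Bell-state Pauli correlator).
The maximally-mixed part I/4 has tr(I/4 * P tensor P) = 0 for any traceless Pauli P.
So <Z_A Z_B>_rho = w * (-1) + (1 - w) * 0
= 0.4 * (-1)
= -0.4000

-0.4000


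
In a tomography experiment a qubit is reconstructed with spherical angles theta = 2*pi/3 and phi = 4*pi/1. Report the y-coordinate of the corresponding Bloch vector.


theta = 2.0944, phi = 12.5664
r_y = sin(theta)*sin(phi) = 0.8660 * 0.0000
r_y = 0.0000

0.0000


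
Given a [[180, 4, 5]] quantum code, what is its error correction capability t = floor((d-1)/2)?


Code parameters: [[180, 4, 5]], distance d = 5.
Number of correctable errors = floor((d-1)/2)
= floor((5 - 1)/2)
= floor(4/2)
= 2

2


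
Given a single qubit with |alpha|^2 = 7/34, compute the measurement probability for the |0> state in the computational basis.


|alpha|^2 = 7/34 = 0.2059
|beta|^2 = 1 - 7/34 = 27/34 = 0.7941
P(|0>) = |alpha|^2 = 0.2059

0.2059


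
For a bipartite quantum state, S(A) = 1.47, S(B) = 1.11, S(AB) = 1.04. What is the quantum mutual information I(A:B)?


I(A:B) = S(A) + S(B) - S(AB)
= 1.47 + 1.11 - 1.04
= 1.5400

1.5400


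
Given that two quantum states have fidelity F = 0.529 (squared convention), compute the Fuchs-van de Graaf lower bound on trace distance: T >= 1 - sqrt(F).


Fuchs-van de Graaf (squared-fidelity convention): 1 - sqrt(F) <= T <= sqrt(1 - F).
Lower bound: T >= 1 - sqrt(F)
sqrt(F) = sqrt(0.529) = 0.7273
T >= 1 - 0.7273
T >= 0.2727

0.2727


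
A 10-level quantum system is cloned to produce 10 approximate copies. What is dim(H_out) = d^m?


Output space = H^(tensor 10) where dim(H) = 10
dim = 10^10
= 100 (after 2 factors)
= 1000 (after 3 factors)
= 10000 (after 4 factors)
= 100000 (after 5 factors)
= 1000000 (after 6 factors)
= 10000000 (after 7 factors)
= 100000000 (after 8 factors)
= 1000000000 (after 9 factors)
= 10000000000 (after 10 factors)
= 10000000000

10000000000


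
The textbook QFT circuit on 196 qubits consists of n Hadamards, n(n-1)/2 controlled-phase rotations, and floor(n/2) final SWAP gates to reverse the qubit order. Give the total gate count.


Hadamard gates: 196
Controlled rotations: n*(n-1)/2 = 196*195/2 = 19110
SWAP gates: floor(n/2) = floor(196/2) = 98
Total = 196 + 19110 + 98
= 19404

19404


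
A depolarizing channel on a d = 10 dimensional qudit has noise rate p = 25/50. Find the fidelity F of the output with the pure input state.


F = (1-p) + p/d
= (1 - 0.5000) + 0.5000/10
= 0.5000 + 0.0500
= 0.5500

0.5500


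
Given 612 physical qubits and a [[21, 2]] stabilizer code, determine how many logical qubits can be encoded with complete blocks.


Each code block uses 21 physical qubits for 2 logical qubit(s).
Number of complete blocks = floor(612 / 21) = 29
Logical qubits = 29 * 2
= 58

58


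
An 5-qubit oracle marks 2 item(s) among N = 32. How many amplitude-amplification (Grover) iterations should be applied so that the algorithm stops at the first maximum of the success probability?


After j Grover iterations the success probability is P(j) = sin^2((2j+1)*theta), where sin(theta) = sqrt(k/N).
N = 2^5 = 32, k = 2
sin(theta) = sqrt(k/N) = 0.25
theta = arcsin(sqrt(k/N)) = 0.2526802551 rad
P(j) reaches its first maximum when (2j+1)*theta is as close as possible to pi/2, i.e. j = round(pi/(4*theta) - 1/2).
pi/(4*theta) - 1/2 = 2.6083
(For comparison, the common estimate pi/4 * sqrt(N/k) = 3.1416; the exact maximiser is used here.)
Optimal iterations = 3

3


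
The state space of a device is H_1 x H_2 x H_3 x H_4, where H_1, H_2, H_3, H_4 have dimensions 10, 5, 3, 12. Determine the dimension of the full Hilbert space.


dim(H_1 x H_2 x H_3 x H_4) = 10 * 5 * 3 * 12
= 50 * 3 * 12
= 150 * 12
= 1800

1800


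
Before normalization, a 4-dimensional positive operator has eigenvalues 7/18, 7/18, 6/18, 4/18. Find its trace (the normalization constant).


tr(M) = sum of eigenvalues
= 7/18 + 7/18 + 6/18 + 4/18
= 24/18
= 1.3333

1.3333


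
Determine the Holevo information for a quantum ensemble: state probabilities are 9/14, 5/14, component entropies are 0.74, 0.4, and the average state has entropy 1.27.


chi = S(rho) - sum_i p_i * S(rho_i)
Weighted entropy = 9/14 * 0.74 + 5/14 * 0.4
= 0.6186
chi = 1.27 - 0.6186
= 0.6514

0.6514


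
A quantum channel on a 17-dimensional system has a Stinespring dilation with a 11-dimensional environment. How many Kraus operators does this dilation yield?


Tracing out the environment in an orthonormal basis {|i>_E} gives Kraus operators K_i = <i|_E U |0>_E.
Number of Kraus operators = dim(H_env) = d_env
= 11

11


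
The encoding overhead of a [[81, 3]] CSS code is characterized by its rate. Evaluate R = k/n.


Code rate R = k/n
= 3/81
= 0.0370

0.0370


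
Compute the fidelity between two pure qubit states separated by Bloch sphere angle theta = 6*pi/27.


For states separated by angle theta on Bloch sphere:
F = cos^2(theta/2)
theta = 6*pi/27 = 0.6981
theta/2 = 0.3491
cos(theta/2) = 0.9397
F = 0.8830

0.8830


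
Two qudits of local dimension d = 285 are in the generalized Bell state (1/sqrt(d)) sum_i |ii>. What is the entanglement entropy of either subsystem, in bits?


For a maximally entangled state in d x d:
S = log2(d) = log2(285)
= 8.1548

8.1548


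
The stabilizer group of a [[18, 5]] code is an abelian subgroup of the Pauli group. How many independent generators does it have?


For an [[n,k]] stabilizer code:
Number of stabilizer generators = n - k
= 18 - 5
= 13

13


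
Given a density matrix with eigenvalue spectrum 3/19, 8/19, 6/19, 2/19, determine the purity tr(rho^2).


tr(rho^2) = sum of eigenvalues squared
= (3/19)^2 + (8/19)^2 + (6/19)^2 + (2/19)^2
= (9 + 64 + 36 + 4) / 361
= 113/361
= 0.3130

0.3130


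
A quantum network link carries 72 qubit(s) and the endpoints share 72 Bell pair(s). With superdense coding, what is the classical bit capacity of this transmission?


Superdense coding allows 2 classical bits per shared entangled pair.
72 pair(s) -> 2 * 72 = 144 classical bits

144


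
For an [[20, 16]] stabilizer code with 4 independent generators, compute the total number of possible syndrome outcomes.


Each stabilizer generator gives a binary (+1 or -1) measurement outcome.
With 4 independent generators:
Total syndromes = 2^4
= 16

16


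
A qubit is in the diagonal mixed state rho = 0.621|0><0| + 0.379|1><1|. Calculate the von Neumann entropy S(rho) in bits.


S = -p*log2(p) - (1-p)*log2(1-p)
p = 0.6210, 1-p = 0.3790
= -0.6210 * log2(0.6210) - 0.3790 * log2(0.3790)
= -(-0.4268) - (-0.5305)
= 0.9573

0.9573


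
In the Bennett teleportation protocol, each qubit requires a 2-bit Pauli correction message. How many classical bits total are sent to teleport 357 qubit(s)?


Quantum teleportation requires 2 classical bits per qubit teleported.
357 qubit(s) -> 2 * 357 = 714 classical bits

714


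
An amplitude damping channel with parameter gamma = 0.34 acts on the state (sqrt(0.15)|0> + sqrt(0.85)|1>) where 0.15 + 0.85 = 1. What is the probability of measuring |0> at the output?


For amplitude damping with parameter gamma on state sqrt(a)|0> + sqrt(b)|1>:
alpha^2 = 0.15, beta^2 = 0.85
P(|0>) = alpha^2 + gamma * beta^2
= 0.15 + 0.34 * 0.85
= 0.15 + 0.2890
= 0.4390

0.4390


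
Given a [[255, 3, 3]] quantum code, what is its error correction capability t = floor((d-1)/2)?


Code parameters: [[255, 3, 3]], distance d = 3.
Number of correctable errors = floor((d-1)/2)
= floor((3 - 1)/2)
= floor(2/2)
= 1

1


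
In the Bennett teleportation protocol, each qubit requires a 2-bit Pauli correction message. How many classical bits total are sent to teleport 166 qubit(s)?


Quantum teleportation requires 2 classical bits per qubit teleported.
166 qubit(s) -> 2 * 166 = 332 classical bits

332


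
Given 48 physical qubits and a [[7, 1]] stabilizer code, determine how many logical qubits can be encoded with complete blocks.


Each code block uses 7 physical qubits for 1 logical qubit(s).
Number of complete blocks = floor(48 / 7) = 6
Logical qubits = 6 * 1
= 6

6


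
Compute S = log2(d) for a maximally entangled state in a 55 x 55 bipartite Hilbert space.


For a maximally entangled state in d x d:
S = log2(d) = log2(55)
= 5.7814

5.7814


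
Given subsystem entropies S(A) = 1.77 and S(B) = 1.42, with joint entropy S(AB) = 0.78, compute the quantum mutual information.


I(A:B) = S(A) + S(B) - S(AB)
= 1.77 + 1.42 - 0.78
= 2.4100

2.4100


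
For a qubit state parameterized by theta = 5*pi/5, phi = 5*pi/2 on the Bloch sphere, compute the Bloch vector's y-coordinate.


theta = 3.1416, phi = 7.8540
r_y = sin(theta)*sin(phi) = 0.0000 * 1.0000
r_y = 0.0000

0.0000


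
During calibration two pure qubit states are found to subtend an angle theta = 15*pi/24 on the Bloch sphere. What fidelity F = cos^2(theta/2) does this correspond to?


For states separated by angle theta on Bloch sphere:
F = cos^2(theta/2)
theta = 15*pi/24 = 1.9635
theta/2 = 0.9817
cos(theta/2) = 0.5556
F = 0.3087

0.3087


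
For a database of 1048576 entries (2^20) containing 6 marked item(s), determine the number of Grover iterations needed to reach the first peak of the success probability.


After j Grover iterations the success probability is P(j) = sin^2((2j+1)*theta), where sin(theta) = sqrt(k/N).
N = 2^20 = 1048576, k = 6
sin(theta) = sqrt(k/N) = 0.002392079827
theta = arcsin(sqrt(k/N)) = 0.002392082108 rad
P(j) reaches its first maximum when (2j+1)*theta is as close as possible to pi/2, i.e. j = round(pi/(4*theta) - 1/2).
pi/(4*theta) - 1/2 = 327.8324
(For comparison, the common estimate pi/4 * sqrt(N/k) = 328.3328; the exact maximiser is used here.)
Optimal iterations = 328

328


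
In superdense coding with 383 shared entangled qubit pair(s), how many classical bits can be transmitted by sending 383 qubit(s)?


Superdense coding allows 2 classical bits per shared entangled pair.
383 pair(s) -> 2 * 383 = 766 classical bits

766


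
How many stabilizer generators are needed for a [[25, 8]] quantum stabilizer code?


For an [[n,k]] stabilizer code:
Number of stabilizer generators = n - k
= 25 - 8
= 17

17


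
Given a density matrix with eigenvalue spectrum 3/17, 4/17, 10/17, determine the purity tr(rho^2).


tr(rho^2) = sum of eigenvalues squared
= (3/17)^2 + (4/17)^2 + (10/17)^2
= (9 + 16 + 100) / 289
= 125/289
= 0.4325

0.4325


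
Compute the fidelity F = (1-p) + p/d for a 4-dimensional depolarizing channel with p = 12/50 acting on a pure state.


F = (1-p) + p/d
= (1 - 0.2400) + 0.2400/4
= 0.7600 + 0.0600
= 0.8200

0.8200


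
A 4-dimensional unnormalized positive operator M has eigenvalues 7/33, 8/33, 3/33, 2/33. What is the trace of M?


tr(M) = sum of eigenvalues
= 7/33 + 8/33 + 3/33 + 2/33
= 20/33
= 0.6061

0.6061


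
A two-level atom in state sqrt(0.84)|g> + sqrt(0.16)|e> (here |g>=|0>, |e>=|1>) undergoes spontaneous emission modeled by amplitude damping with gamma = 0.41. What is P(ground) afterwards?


For amplitude damping with parameter gamma on state sqrt(a)|0> + sqrt(b)|1>:
alpha^2 = 0.84, beta^2 = 0.16
P(|0>) = alpha^2 + gamma * beta^2
= 0.84 + 0.41 * 0.16
= 0.84 + 0.0656
= 0.9056

0.9056


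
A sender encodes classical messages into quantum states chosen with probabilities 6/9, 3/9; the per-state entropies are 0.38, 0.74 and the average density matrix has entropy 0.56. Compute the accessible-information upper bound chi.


chi = S(rho) - sum_i p_i * S(rho_i)
Weighted entropy = 6/9 * 0.38 + 3/9 * 0.74
= 0.5000
chi = 0.56 - 0.5000
= 0.0600

0.0600


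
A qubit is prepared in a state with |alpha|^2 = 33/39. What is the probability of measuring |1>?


|alpha|^2 = 33/39 = 0.8462
|beta|^2 = 1 - 33/39 = 6/39 = 0.1538
P(|1>) = |beta|^2 = 0.1538

0.1538


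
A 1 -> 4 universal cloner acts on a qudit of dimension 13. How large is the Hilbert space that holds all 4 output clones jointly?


Output space = H^(tensor 4) where dim(H) = 13
dim = 13^4
= 169 (after 2 factors)
= 2197 (after 3 factors)
= 28561 (after 4 factors)
= 28561

28561


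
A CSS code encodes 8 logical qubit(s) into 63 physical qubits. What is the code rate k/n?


Code rate R = k/n
= 8/63
= 0.1270

0.1270


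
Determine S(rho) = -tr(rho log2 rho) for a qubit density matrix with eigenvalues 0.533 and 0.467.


S = -p*log2(p) - (1-p)*log2(1-p)
p = 0.5330, 1-p = 0.4670
= -0.5330 * log2(0.5330) - 0.4670 * log2(0.4670)
= -(-0.4839) - (-0.5130)
= 0.9969

0.9969


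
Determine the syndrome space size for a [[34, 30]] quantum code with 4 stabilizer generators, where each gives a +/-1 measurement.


Each stabilizer generator gives a binary (+1 or -1) measurement outcome.
With 4 independent generators:
Total syndromes = 2^4
= 16

16


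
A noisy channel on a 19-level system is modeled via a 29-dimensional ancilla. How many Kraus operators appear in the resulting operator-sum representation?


Tracing out the environment in an orthonormal basis {|i>_E} gives Kraus operators K_i = <i|_E U |0>_E.
Number of Kraus operators = dim(H_env) = d_env
= 29

29


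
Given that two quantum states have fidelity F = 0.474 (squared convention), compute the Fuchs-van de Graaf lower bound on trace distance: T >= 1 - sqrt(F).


Fuchs-van de Graaf (squared-fidelity convention): 1 - sqrt(F) <= T <= sqrt(1 - F).
Lower bound: T >= 1 - sqrt(F)
sqrt(F) = sqrt(0.474) = 0.6885
T >= 1 - 0.6885
T >= 0.3115

0.3115


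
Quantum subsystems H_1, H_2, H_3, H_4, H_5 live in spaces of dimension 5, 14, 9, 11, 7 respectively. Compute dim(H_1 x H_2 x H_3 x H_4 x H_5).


dim(H_1 x H_2 x H_3 x H_4 x H_5) = 5 * 14 * 9 * 11 * 7
= 70 * 9 * 11 * 7
= 630 * 11 * 7
= 6930 * 7
= 48510

48510


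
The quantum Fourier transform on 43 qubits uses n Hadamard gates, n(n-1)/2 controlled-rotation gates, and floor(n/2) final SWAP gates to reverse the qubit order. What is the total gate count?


Hadamard gates: 43
Controlled rotations: n*(n-1)/2 = 43*42/2 = 903
SWAP gates: floor(n/2) = floor(43/2) = 21
Total = 43 + 903 + 21
= 967

967


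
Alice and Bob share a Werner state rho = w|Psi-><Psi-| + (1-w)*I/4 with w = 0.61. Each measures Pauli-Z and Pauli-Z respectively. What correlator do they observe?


|Psi-> = (|01> - |10>)/sqrt(2)
For the pure Bell state, <Z_A Z_B> = -1 (Bell-state Pauli correlator).
The maximally-mixed part I/4 has tr(I/4 * P tensor P) = 0 for any traceless Pauli P.
So <Z_A Z_B>_rho = w * (-1) + (1 - w) * 0
= 0.61 * (-1)
= -0.6100

-0.6100


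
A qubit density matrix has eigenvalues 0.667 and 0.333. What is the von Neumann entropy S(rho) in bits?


S = -p*log2(p) - (1-p)*log2(1-p)
p = 0.6670, 1-p = 0.3330
= -0.6670 * log2(0.6670) - 0.3330 * log2(0.3330)
= -(-0.3897) - (-0.5283)
= 0.9180

0.9180


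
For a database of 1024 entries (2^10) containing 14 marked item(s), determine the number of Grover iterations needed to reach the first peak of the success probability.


After j Grover iterations the success probability is P(j) = sin^2((2j+1)*theta), where sin(theta) = sqrt(k/N).
N = 2^10 = 1024, k = 14
sin(theta) = sqrt(k/N) = 0.1169267933
theta = arcsin(sqrt(k/N)) = 0.1171948808 rad
P(j) reaches its first maximum when (2j+1)*theta is as close as possible to pi/2, i.e. j = round(pi/(4*theta) - 1/2).
pi/(4*theta) - 1/2 = 6.2016
(For comparison, the common estimate pi/4 * sqrt(N/k) = 6.7170; the exact maximiser is used here.)
Optimal iterations = 6

6


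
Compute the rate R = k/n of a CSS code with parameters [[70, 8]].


Code rate R = k/n
= 8/70
= 0.1143

0.1143


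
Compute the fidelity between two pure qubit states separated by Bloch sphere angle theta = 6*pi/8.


For states separated by angle theta on Bloch sphere:
F = cos^2(theta/2)
theta = 6*pi/8 = 2.3562
theta/2 = 1.1781
cos(theta/2) = 0.3827
F = 0.1464

0.1464


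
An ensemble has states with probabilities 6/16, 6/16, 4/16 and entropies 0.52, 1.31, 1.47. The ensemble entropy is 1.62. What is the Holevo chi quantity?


chi = S(rho) - sum_i p_i * S(rho_i)
Weighted entropy = 6/16 * 0.52 + 6/16 * 1.31 + 4/16 * 1.47
= 1.0537
chi = 1.62 - 1.0537
= 0.5663

0.5663


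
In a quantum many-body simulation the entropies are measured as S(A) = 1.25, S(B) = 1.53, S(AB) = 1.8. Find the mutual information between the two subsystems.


I(A:B) = S(A) + S(B) - S(AB)
= 1.25 + 1.53 - 1.8
= 0.9800

0.9800


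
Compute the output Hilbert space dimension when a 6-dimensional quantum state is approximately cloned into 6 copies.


Output space = H^(tensor 6) where dim(H) = 6
dim = 6^6
= 36 (after 2 factors)
= 216 (after 3 factors)
= 1296 (after 4 factors)
= 7776 (after 5 factors)
= 46656 (after 6 factors)
= 46656

46656


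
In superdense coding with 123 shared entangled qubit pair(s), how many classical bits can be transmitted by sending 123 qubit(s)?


Superdense coding allows 2 classical bits per shared entangled pair.
123 pair(s) -> 2 * 123 = 246 classical bits

246


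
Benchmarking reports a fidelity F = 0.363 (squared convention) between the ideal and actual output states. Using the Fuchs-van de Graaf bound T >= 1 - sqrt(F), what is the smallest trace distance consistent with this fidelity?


Fuchs-van de Graaf (squared-fidelity convention): 1 - sqrt(F) <= T <= sqrt(1 - F).
Lower bound: T >= 1 - sqrt(F)
sqrt(F) = sqrt(0.363) = 0.6025
T >= 1 - 0.6025
T >= 0.3975

0.3975


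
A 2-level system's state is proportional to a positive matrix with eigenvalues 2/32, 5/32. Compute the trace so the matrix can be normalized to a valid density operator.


tr(M) = sum of eigenvalues
= 2/32 + 5/32
= 7/32
= 0.2188

0.2188


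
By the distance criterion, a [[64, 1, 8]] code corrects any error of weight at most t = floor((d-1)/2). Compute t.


Code parameters: [[64, 1, 8]], distance d = 8.
Number of correctable errors = floor((d-1)/2)
= floor((8 - 1)/2)
= floor(7/2)
= 3

3


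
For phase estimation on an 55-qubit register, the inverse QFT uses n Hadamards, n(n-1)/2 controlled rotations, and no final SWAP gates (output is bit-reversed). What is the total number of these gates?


Hadamard gates: 55
Controlled rotations: n*(n-1)/2 = 55*54/2 = 1485
SWAP gates: 0 (omitted)
Total = 55 + 1485
= 1540

1540


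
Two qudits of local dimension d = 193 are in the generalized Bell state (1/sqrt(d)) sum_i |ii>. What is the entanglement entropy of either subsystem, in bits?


For a maximally entangled state in d x d:
S = log2(d) = log2(193)
= 7.5925

7.5925


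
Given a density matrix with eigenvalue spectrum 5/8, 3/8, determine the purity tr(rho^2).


tr(rho^2) = sum of eigenvalues squared
= (5/8)^2 + (3/8)^2
= (25 + 9) / 64
= 34/64
= 0.5312

0.5312


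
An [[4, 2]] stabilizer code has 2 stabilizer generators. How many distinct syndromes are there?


Each stabilizer generator gives a binary (+1 or -1) measurement outcome.
With 2 independent generators:
Total syndromes = 2^2
= 4

4


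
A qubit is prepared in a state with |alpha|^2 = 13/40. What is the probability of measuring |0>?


|alpha|^2 = 13/40 = 0.3250
|beta|^2 = 1 - 13/40 = 27/40 = 0.6750
P(|0>) = |alpha|^2 = 0.3250

0.3250


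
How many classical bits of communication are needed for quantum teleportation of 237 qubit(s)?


Quantum teleportation requires 2 classical bits per qubit teleported.
237 qubit(s) -> 2 * 237 = 474 classical bits

474


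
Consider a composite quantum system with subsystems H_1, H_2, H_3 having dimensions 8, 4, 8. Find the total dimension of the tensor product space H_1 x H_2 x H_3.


dim(H_1 x H_2 x H_3) = 8 * 4 * 8
= 32 * 8
= 256

256


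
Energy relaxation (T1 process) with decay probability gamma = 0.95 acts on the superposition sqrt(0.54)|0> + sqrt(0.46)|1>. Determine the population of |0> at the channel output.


For amplitude damping with parameter gamma on state sqrt(a)|0> + sqrt(b)|1>:
alpha^2 = 0.54, beta^2 = 0.46
P(|0>) = alpha^2 + gamma * beta^2
= 0.54 + 0.95 * 0.46
= 0.54 + 0.4370
= 0.9770

0.9770


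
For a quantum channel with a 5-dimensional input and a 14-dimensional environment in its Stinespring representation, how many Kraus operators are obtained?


Tracing out the environment in an orthonormal basis {|i>_E} gives Kraus operators K_i = <i|_E U |0>_E.
Number of Kraus operators = dim(H_env) = d_env
= 14

14


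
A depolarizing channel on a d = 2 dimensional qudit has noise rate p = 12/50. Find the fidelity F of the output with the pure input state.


F = (1-p) + p/d
= (1 - 0.2400) + 0.2400/2
= 0.7600 + 0.1200
= 0.8800

0.8800


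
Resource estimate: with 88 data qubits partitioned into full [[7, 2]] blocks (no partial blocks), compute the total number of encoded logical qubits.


Each code block uses 7 physical qubits for 2 logical qubit(s).
Number of complete blocks = floor(88 / 7) = 12
Logical qubits = 12 * 2
= 24

24


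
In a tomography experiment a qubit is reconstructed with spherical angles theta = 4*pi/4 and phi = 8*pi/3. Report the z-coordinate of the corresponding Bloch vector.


theta = 3.1416, phi = 8.3776
r_z = cos(theta) = -1.0000

-1.0000


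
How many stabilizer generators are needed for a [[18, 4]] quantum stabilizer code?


For an [[n,k]] stabilizer code:
Number of stabilizer generators = n - k
= 18 - 4
= 14

14


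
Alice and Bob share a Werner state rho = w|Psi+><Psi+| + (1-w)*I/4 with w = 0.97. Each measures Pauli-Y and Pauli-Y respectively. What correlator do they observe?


|Psi+> = (|01> + |10>)/sqrt(2)
For the pure Bell state, <Y_A Y_B> = +1 (Bell-state Pauli correlator).
The maximally-mixed part I/4 has tr(I/4 * P tensor P) = 0 for any traceless Pauli P.
So <Y_A Y_B>_rho = w * (+1) + (1 - w) * 0
= 0.97 * (+1)
= 0.9700

0.9700


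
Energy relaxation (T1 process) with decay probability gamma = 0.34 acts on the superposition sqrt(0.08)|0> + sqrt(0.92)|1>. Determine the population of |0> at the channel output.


For amplitude damping with parameter gamma on state sqrt(a)|0> + sqrt(b)|1>:
alpha^2 = 0.08, beta^2 = 0.92
P(|0>) = alpha^2 + gamma * beta^2
= 0.08 + 0.34 * 0.92
= 0.08 + 0.3128
= 0.3928

0.3928


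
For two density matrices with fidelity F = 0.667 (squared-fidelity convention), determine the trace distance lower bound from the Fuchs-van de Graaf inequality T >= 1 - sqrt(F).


Fuchs-van de Graaf (squared-fidelity convention): 1 - sqrt(F) <= T <= sqrt(1 - F).
Lower bound: T >= 1 - sqrt(F)
sqrt(F) = sqrt(0.667) = 0.8167
T >= 1 - 0.8167
T >= 0.1833

0.1833


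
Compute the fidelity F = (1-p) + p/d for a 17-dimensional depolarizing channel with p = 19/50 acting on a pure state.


F = (1-p) + p/d
= (1 - 0.3800) + 0.3800/17
= 0.6200 + 0.0224
= 0.6424

0.6424


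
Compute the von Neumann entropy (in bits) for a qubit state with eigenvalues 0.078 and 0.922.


S = -p*log2(p) - (1-p)*log2(1-p)
p = 0.0780, 1-p = 0.9220
= -0.0780 * log2(0.0780) - 0.9220 * log2(0.9220)
= -(-0.2871) - (-0.1080)
= 0.3951

0.3951


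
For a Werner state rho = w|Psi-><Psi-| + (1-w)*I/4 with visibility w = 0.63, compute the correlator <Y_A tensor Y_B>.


|Psi-> = (|01> - |10>)/sqrt(2)
For the pure Bell state, <Y_A Y_B> = -1 (Bell-state Pauli correlator).
The maximally-mixed part I/4 has tr(I/4 * P tensor P) = 0 for any traceless Pauli P.
So <Y_A Y_B>_rho = w * (-1) + (1 - w) * 0
= 0.63 * (-1)
= -0.6300

-0.6300


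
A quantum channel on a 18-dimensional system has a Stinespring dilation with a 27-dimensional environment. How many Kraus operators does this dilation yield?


Tracing out the environment in an orthonormal basis {|i>_E} gives Kraus operators K_i = <i|_E U |0>_E.
Number of Kraus operators = dim(H_env) = d_env
= 27

27


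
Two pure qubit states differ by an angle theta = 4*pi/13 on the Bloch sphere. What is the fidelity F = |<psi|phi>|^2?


For states separated by angle theta on Bloch sphere:
F = cos^2(theta/2)
theta = 4*pi/13 = 0.9666
theta/2 = 0.4833
cos(theta/2) = 0.8855
F = 0.7840

0.7840


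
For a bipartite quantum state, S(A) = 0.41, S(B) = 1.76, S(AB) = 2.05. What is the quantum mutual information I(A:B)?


I(A:B) = S(A) + S(B) - S(AB)
= 0.41 + 1.76 - 2.05
= 0.1200

0.1200


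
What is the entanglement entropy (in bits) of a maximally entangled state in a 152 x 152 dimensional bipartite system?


For a maximally entangled state in d x d:
S = log2(d) = log2(152)
= 7.2479

7.2479


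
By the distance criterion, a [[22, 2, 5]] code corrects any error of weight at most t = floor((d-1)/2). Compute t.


Code parameters: [[22, 2, 5]], distance d = 5.
Number of correctable errors = floor((d-1)/2)
= floor((5 - 1)/2)
= floor(4/2)
= 2

2


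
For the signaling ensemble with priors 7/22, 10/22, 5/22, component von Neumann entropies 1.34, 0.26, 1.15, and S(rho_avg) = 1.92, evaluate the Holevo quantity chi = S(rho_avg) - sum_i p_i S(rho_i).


chi = S(rho) - sum_i p_i * S(rho_i)
Weighted entropy = 7/22 * 1.34 + 10/22 * 0.26 + 5/22 * 1.15
= 0.8059
chi = 1.92 - 0.8059
= 1.1141

1.1141


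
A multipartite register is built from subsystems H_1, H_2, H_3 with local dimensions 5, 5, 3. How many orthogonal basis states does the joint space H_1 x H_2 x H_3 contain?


dim(H_1 x H_2 x H_3) = 5 * 5 * 3
= 25 * 3
= 75

75


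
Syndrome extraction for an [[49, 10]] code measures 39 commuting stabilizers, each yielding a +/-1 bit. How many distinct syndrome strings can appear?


Each stabilizer generator gives a binary (+1 or -1) measurement outcome.
With 39 independent generators:
Total syndromes = 2^39
= 549755813888

549755813888


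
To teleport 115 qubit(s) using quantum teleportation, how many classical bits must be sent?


Quantum teleportation requires 2 classical bits per qubit teleported.
115 qubit(s) -> 2 * 115 = 230 classical bits

230


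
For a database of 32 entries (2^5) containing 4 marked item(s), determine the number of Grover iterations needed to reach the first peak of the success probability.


After j Grover iterations the success probability is P(j) = sin^2((2j+1)*theta), where sin(theta) = sqrt(k/N).
N = 2^5 = 32, k = 4
sin(theta) = sqrt(k/N) = 0.3535533906
theta = arcsin(sqrt(k/N)) = 0.3613671239 rad
P(j) reaches its first maximum when (2j+1)*theta is as close as possible to pi/2, i.e. j = round(pi/(4*theta) - 1/2).
pi/(4*theta) - 1/2 = 1.6734
(For comparison, the common estimate pi/4 * sqrt(N/k) = 2.2214; the exact maximiser is used here.)
Optimal iterations = 2

2


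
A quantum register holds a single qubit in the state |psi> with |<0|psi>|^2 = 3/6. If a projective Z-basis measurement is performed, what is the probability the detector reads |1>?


|alpha|^2 = 3/6 = 0.5000
|beta|^2 = 1 - 3/6 = 3/6 = 0.5000
P(|1>) = |beta|^2 = 0.5000

0.5000


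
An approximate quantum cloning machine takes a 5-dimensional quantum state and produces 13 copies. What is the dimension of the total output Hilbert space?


Output space = H^(tensor 13) where dim(H) = 5
dim = 5^13
= 25 (after 2 factors)
= 125 (after 3 factors)
= 625 (after 4 factors)
= 3125 (after 5 factors)
= 15625 (after 6 factors)
= 78125 (after 7 factors)
= 390625 (after 8 factors)
= 1953125 (after 9 factors)
= 9765625 (after 10 factors)
= 48828125 (after 11 factors)
= 244140625 (after 12 factors)
= 1220703125 (after 13 factors)
= 1220703125

1220703125


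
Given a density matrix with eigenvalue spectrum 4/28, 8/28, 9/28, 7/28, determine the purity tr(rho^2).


tr(rho^2) = sum of eigenvalues squared
= (4/28)^2 + (8/28)^2 + (9/28)^2 + (7/28)^2
= (16 + 64 + 81 + 49) / 784
= 210/784
= 0.2679

0.2679


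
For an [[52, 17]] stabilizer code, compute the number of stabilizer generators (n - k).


For an [[n,k]] stabilizer code:
Number of stabilizer generators = n - k
= 52 - 17
= 35

35


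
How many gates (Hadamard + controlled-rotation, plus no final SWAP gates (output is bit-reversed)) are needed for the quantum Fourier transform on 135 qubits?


Hadamard gates: 135
Controlled rotations: n*(n-1)/2 = 135*134/2 = 9045
SWAP gates: 0 (omitted)
Total = 135 + 9045
= 9180

9180


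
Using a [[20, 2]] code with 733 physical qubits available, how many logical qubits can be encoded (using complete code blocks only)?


Each code block uses 20 physical qubits for 2 logical qubit(s).
Number of complete blocks = floor(733 / 20) = 36
Logical qubits = 36 * 2
= 72

72


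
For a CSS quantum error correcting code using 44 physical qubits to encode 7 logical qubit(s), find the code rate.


Code rate R = k/n
= 7/44
= 0.1591

0.1591


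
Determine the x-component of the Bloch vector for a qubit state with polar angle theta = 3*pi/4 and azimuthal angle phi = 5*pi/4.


theta = 2.3562, phi = 3.9270
r_x = sin(theta)*cos(phi) = 0.7071 * -0.7071
r_x = -0.5000

-0.5000


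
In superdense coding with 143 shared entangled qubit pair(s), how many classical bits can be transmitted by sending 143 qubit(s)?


Superdense coding allows 2 classical bits per shared entangled pair.
143 pair(s) -> 2 * 143 = 286 classical bits

286


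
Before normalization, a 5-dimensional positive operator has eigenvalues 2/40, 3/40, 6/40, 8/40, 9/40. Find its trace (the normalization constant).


tr(M) = sum of eigenvalues
= 2/40 + 3/40 + 6/40 + 8/40 + 9/40
= 28/40
= 0.7000

0.7000


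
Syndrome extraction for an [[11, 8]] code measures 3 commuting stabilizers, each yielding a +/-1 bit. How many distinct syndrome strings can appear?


Each stabilizer generator gives a binary (+1 or -1) measurement outcome.
With 3 independent generators:
Total syndromes = 2^3
= 8

8


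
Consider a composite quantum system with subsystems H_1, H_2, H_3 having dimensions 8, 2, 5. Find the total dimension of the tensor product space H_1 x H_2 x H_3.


dim(H_1 x H_2 x H_3) = 8 * 2 * 5
= 16 * 5
= 80

80


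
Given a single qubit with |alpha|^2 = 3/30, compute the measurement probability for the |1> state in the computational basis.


|alpha|^2 = 3/30 = 0.1000
|beta|^2 = 1 - 3/30 = 27/30 = 0.9000
P(|1>) = |beta|^2 = 0.9000

0.9000


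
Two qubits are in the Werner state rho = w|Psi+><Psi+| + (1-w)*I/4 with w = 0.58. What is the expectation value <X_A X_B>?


|Psi+> = (|01> + |10>)/sqrt(2)
For the pure Bell state, <X_A X_B> = +1 (Bell-state Pauli correlator).
The maximally-mixed part I/4 has tr(I/4 * P tensor P) = 0 for any traceless Pauli P.
So <X_A X_B>_rho = w * (+1) + (1 - w) * 0
= 0.58 * (+1)
= 0.5800

0.5800


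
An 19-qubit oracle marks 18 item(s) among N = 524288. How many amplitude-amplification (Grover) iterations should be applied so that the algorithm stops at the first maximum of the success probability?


After j Grover iterations the success probability is P(j) = sin^2((2j+1)*theta), where sin(theta) = sqrt(k/N).
N = 2^19 = 524288, k = 18
sin(theta) = sqrt(k/N) = 0.005859375
theta = arcsin(sqrt(k/N)) = 0.005859408528 rad
P(j) reaches its first maximum when (2j+1)*theta is as close as possible to pi/2, i.e. j = round(pi/(4*theta) - 1/2).
pi/(4*theta) - 1/2 = 133.5405
(For comparison, the common estimate pi/4 * sqrt(N/k) = 134.0413; the exact maximiser is used here.)
Optimal iterations = 134

134
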